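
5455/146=37+53/146 =37.36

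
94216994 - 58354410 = 35862584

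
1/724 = 1/724 = 0.00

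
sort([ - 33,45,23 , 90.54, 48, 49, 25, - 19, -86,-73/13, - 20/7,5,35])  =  [ - 86, - 33, - 19,-73/13,-20/7, 5,23,25, 35,45,48, 49, 90.54]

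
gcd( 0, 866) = 866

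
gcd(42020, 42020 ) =42020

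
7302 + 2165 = 9467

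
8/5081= 8/5081 = 0.00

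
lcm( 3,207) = 207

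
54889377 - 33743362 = 21146015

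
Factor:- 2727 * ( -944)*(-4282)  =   - 2^5*3^3*59^1*101^1 * 2141^1 = -  11023101216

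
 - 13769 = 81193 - 94962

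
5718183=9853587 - 4135404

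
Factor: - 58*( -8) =2^4  *  29^1 = 464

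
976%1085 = 976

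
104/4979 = 8/383 = 0.02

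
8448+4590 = 13038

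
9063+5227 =14290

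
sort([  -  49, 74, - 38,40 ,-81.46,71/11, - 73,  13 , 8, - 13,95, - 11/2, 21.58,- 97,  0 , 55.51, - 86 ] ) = [-97, - 86, - 81.46,  -  73, - 49, - 38,  -  13 ,  -  11/2, 0 , 71/11,8,13, 21.58,40, 55.51 , 74 , 95 ]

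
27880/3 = 9293 + 1/3 = 9293.33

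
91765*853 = 78275545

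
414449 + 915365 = 1329814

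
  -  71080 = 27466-98546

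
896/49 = 18+2/7 = 18.29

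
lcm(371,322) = 17066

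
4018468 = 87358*46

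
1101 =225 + 876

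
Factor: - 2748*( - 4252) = 2^4*3^1 * 229^1  *1063^1 = 11684496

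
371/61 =6 + 5/61 = 6.08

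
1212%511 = 190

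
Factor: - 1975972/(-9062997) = 2^2*3^( - 1 )*493993^1* 3020999^( - 1)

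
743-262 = 481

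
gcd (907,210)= 1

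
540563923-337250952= 203312971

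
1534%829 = 705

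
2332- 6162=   -  3830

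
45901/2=45901/2=22950.50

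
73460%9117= 524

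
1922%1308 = 614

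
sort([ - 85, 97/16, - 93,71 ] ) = [ - 93, - 85, 97/16,  71]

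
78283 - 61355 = 16928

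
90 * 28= 2520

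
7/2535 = 7/2535 = 0.00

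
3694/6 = 615+2/3 = 615.67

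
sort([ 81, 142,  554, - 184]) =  [ - 184 , 81, 142,554]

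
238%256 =238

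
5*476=2380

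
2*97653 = 195306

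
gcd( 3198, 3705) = 39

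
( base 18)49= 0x51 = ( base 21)3i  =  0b1010001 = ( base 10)81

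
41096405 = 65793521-24697116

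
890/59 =890/59 = 15.08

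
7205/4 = 7205/4=1801.25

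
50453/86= 586 + 57/86=586.66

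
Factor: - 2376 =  - 2^3*3^3 *11^1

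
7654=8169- 515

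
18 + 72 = 90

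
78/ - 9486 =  - 13/1581 = - 0.01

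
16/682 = 8/341 = 0.02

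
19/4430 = 19/4430 = 0.00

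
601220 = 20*30061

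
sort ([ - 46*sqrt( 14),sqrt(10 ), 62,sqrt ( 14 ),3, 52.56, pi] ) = [- 46*sqrt(14 ) , 3,pi, sqrt( 10), sqrt( 14 ),52.56, 62 ] 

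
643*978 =628854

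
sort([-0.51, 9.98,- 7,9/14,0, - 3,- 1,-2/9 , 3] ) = [ - 7,-3,  -  1,-0.51, - 2/9, 0, 9/14, 3,9.98]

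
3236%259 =128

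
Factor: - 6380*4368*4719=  - 131508336960 = - 2^6*3^2*5^1*7^1*11^3*13^2*29^1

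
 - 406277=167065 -573342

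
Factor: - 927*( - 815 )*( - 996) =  - 752482980  =  -2^2*3^3*5^1 * 83^1*103^1 * 163^1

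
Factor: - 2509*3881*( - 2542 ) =24752544518 = 2^1 * 13^1*31^1*41^1*193^1*3881^1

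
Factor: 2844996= 2^2*3^1 * 7^1*11^1*3079^1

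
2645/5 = 529 = 529.00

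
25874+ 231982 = 257856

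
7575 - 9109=  -  1534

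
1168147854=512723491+655424363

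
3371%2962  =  409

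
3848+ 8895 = 12743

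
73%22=7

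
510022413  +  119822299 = 629844712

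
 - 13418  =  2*( - 6709) 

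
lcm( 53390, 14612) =1388140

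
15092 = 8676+6416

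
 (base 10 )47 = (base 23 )21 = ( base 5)142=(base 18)2B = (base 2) 101111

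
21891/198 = 7297/66 =110.56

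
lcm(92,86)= 3956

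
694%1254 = 694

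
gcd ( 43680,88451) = 1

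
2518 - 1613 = 905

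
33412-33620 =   -  208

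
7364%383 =87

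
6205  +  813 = 7018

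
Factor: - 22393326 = - 2^1*3^1*3732221^1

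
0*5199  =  0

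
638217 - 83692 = 554525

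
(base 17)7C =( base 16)83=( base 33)3W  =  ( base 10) 131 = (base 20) 6b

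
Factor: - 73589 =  - 73589^1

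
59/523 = 59/523= 0.11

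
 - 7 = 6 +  - 13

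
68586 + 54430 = 123016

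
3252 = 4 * 813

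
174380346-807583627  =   - 633203281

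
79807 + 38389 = 118196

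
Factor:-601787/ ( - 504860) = 2^( - 2)*5^( -1 )*19^2*1667^1*25243^( - 1) 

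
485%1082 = 485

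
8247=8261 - 14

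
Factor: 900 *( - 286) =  - 257400 = -2^3 *3^2*5^2*11^1*13^1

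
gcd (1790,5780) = 10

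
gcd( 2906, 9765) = 1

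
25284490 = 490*51601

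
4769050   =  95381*50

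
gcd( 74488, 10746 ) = 2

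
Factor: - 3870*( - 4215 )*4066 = 66324795300 = 2^2*3^3*5^2*19^1*43^1*107^1*281^1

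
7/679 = 1/97 = 0.01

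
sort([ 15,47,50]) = [15, 47,50 ]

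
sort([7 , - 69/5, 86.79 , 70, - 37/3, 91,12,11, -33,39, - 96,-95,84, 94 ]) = [ - 96, - 95,  -  33, - 69/5, - 37/3,7, 11,12,39, 70,84 , 86.79, 91,94]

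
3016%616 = 552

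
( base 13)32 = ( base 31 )1A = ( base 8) 51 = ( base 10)41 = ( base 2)101001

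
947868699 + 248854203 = 1196722902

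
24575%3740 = 2135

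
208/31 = 208/31 = 6.71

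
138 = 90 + 48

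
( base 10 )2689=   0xa81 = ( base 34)2B3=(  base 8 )5201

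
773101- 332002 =441099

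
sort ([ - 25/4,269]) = [- 25/4,269]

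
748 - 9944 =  - 9196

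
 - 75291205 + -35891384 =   -  111182589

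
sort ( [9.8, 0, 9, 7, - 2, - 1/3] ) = [-2,-1/3 , 0, 7 , 9,  9.8] 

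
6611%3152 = 307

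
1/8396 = 1/8396 = 0.00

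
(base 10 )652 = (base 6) 3004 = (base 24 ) 134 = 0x28C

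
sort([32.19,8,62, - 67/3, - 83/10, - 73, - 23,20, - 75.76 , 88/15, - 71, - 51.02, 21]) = [ - 75.76, - 73, -71, - 51.02, - 23, - 67/3, - 83/10,88/15,8, 20, 21,32.19,62]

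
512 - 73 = 439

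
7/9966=7/9966 = 0.00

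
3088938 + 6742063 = 9831001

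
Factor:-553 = - 7^1*79^1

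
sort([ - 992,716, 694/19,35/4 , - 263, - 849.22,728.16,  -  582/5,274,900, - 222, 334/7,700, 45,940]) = [ - 992, - 849.22,- 263, - 222, - 582/5,35/4 , 694/19, 45, 334/7,  274,700, 716, 728.16, 900  ,  940]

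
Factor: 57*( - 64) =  - 2^6 * 3^1 * 19^1 = - 3648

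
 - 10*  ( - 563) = 5630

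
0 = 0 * 31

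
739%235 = 34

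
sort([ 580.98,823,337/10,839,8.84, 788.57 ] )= [8.84,337/10,580.98,788.57,823,839 ] 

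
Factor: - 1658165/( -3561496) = 2^( - 3) * 5^1*541^1*613^1*445187^ ( - 1 )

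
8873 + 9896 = 18769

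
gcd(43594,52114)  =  142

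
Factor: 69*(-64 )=-4416 = - 2^6* 3^1*23^1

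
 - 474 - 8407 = - 8881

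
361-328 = 33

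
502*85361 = 42851222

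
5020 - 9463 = -4443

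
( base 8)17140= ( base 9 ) 11600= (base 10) 7776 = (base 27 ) AI0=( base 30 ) 8j6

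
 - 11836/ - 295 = 40 + 36/295 = 40.12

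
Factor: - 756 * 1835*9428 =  - 2^4*3^3*5^1*7^1 * 367^1*2357^1 = - 13079087280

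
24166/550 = 43 + 258/275 = 43.94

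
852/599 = 852/599 = 1.42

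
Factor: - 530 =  - 2^1* 5^1 * 53^1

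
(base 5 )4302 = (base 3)210101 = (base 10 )577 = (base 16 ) 241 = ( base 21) 16A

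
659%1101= 659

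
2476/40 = 61 + 9/10 = 61.90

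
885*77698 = 68762730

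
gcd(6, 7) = 1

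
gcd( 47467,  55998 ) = 1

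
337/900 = 337/900 =0.37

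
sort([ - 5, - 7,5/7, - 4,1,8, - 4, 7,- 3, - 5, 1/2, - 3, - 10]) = [-10, - 7  , - 5, - 5 , - 4, - 4 ,  -  3 , - 3, 1/2,5/7, 1, 7,8]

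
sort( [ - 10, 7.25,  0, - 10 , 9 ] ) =[  -  10, - 10,0,7.25, 9 ]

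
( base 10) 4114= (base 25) 6ee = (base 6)31014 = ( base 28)56Q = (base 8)10022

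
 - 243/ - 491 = 243/491 = 0.49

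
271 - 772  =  - 501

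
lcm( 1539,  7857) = 149283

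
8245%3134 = 1977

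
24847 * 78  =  1938066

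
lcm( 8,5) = 40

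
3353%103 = 57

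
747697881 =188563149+559134732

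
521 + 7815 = 8336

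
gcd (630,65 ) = 5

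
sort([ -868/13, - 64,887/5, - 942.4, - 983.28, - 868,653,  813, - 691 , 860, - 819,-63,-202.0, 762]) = [ - 983.28  , - 942.4, - 868,-819, - 691, - 202.0, - 868/13, - 64,-63,887/5,653 , 762 , 813, 860]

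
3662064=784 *4671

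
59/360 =59/360= 0.16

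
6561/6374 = 1 + 187/6374 = 1.03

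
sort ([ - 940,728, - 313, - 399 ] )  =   [  -  940, - 399, - 313, 728]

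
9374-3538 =5836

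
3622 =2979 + 643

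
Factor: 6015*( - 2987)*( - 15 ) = 269502075 = 3^2*5^2*29^1*103^1*401^1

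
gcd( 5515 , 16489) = 1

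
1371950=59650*23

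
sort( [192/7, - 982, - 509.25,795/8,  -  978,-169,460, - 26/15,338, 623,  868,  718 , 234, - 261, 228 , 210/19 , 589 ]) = [ -982, - 978, - 509.25, - 261, - 169, - 26/15 , 210/19,192/7,795/8,228, 234 , 338,460,589, 623 , 718,868 ]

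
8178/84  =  97 + 5/14 = 97.36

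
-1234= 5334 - 6568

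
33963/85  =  399+48/85 = 399.56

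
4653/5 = 930 + 3/5 = 930.60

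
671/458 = 1 + 213/458 = 1.47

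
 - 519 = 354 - 873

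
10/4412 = 5/2206  =  0.00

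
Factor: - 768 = -2^8 * 3^1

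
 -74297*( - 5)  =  371485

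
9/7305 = 3/2435 = 0.00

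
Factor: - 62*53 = - 3286= -  2^1*31^1*53^1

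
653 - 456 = 197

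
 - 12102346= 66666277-78768623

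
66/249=22/83  =  0.27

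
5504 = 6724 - 1220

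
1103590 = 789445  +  314145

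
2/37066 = 1/18533 = 0.00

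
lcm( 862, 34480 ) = 34480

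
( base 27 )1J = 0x2e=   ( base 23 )20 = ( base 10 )46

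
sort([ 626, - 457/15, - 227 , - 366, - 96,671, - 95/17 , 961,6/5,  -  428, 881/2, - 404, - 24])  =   [ - 428, - 404, - 366,-227, - 96,-457/15, - 24, - 95/17,6/5, 881/2,626,671, 961] 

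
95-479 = - 384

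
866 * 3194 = 2766004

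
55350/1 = 55350 = 55350.00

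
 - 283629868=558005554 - 841635422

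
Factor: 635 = 5^1*127^1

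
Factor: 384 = 2^7*3^1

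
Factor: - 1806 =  - 2^1 * 3^1*7^1 * 43^1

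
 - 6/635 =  - 1  +  629/635 =- 0.01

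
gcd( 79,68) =1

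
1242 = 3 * 414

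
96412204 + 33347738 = 129759942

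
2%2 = 0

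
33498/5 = 33498/5=6699.60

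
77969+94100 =172069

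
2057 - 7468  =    -  5411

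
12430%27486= 12430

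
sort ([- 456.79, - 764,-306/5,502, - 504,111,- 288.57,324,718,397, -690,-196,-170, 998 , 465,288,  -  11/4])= [  -  764,  -  690,  -  504, - 456.79,-288.57, -196, - 170,  -  306/5, - 11/4, 111,288,324,397,465,502,  718, 998]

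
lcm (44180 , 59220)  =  2783340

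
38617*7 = 270319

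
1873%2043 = 1873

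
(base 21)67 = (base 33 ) 41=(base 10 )133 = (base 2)10000101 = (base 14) 97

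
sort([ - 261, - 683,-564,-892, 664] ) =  [ - 892,-683 , - 564,-261,664]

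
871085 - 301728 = 569357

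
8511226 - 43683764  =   - 35172538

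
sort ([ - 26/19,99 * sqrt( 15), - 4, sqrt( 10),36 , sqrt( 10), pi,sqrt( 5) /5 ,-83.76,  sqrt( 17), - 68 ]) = [ - 83.76, - 68,- 4, - 26/19,sqrt(5 ) /5,pi,sqrt( 10 ),sqrt( 10 ),sqrt( 17 ),36,99*sqrt( 15 ) ] 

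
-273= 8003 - 8276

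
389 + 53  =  442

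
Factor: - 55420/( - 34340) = 101^( - 1)*163^1=163/101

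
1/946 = 1/946 =0.00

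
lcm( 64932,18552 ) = 129864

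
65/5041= 65/5041 = 0.01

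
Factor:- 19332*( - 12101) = 2^2*3^3 * 179^1*12101^1 = 233936532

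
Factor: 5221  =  23^1 * 227^1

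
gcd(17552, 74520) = 8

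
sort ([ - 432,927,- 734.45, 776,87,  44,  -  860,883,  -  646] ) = [ - 860, - 734.45, - 646, - 432,44,87,776,883 , 927 ]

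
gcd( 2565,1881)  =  171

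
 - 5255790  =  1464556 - 6720346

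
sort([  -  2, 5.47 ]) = [-2,5.47 ] 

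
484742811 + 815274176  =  1300016987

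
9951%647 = 246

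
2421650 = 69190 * 35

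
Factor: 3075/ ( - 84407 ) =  - 3^1*5^2*41^1 * 84407^( - 1 ) 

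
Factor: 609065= 5^1*181^1* 673^1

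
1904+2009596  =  2011500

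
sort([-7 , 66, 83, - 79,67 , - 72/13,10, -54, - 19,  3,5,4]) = [-79, - 54,-19 , - 7, - 72/13,3,4,5,10, 66,67, 83] 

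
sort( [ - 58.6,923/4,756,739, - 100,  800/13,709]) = [-100, - 58.6,800/13,923/4, 709,739, 756]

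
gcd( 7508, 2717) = 1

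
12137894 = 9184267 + 2953627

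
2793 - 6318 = -3525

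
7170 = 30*239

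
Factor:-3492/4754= - 2^1*3^2*97^1*2377^(- 1 ) = - 1746/2377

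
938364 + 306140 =1244504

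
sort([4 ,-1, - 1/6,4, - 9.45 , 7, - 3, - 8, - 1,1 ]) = [ - 9.45, - 8, - 3, - 1, - 1, - 1/6,1,4, 4,7]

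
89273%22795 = 20888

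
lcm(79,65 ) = 5135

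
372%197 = 175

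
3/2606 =3/2606=0.00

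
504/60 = 42/5  =  8.40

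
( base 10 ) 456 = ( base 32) e8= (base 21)10f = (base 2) 111001000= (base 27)GO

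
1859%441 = 95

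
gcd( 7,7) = 7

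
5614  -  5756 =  - 142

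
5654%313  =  20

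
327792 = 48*6829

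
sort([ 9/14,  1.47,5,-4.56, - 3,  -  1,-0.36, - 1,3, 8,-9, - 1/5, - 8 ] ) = [ - 9, - 8 , - 4.56, - 3, - 1, - 1,-0.36, - 1/5, 9/14,1.47, 3, 5, 8] 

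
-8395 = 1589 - 9984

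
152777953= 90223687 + 62554266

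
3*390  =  1170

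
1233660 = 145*8508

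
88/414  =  44/207 = 0.21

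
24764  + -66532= - 41768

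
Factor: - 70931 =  - 7^1 * 10133^1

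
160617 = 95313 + 65304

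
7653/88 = 7653/88 =86.97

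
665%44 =5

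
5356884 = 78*68678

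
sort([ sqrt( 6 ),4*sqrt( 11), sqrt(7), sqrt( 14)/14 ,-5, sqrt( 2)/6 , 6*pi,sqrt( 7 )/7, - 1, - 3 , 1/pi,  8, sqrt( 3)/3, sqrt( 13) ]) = [  -  5,  -  3, - 1,sqrt(2)/6,  sqrt(14)/14 , 1/pi , sqrt( 7)/7, sqrt( 3)/3, sqrt( 6),sqrt( 7), sqrt( 13 ),8, 4*sqrt( 11),6*pi ]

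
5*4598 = 22990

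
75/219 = 25/73 = 0.34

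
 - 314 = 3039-3353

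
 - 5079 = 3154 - 8233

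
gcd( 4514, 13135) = 37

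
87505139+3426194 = 90931333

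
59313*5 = 296565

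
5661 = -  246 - -5907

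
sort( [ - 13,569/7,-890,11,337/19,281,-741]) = [ - 890,- 741, - 13,  11, 337/19, 569/7, 281 ] 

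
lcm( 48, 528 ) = 528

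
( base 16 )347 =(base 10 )839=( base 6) 3515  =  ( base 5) 11324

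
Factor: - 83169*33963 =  - 2824668747 = -  3^3*9241^1*11321^1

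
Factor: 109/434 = 2^(-1 ) * 7^(  -  1)*31^(  -  1 )*109^1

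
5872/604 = 1468/151 = 9.72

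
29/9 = 3 + 2/9 = 3.22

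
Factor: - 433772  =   - 2^2*17^1 * 6379^1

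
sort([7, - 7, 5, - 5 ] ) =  [ - 7, - 5,5, 7 ]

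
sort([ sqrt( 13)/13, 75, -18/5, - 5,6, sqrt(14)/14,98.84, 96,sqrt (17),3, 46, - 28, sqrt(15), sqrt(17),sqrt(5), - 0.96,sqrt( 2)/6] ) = [ - 28, - 5,  -  18/5, - 0.96,sqrt( 2 ) /6, sqrt( 14 )/14,  sqrt(13 )/13, sqrt(5 ), 3, sqrt (15), sqrt( 17), sqrt (17),6, 46, 75,96,98.84]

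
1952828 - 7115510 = - 5162682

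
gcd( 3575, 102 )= 1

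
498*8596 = 4280808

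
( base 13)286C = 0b1011011001100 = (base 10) 5836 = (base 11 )4426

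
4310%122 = 40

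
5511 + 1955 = 7466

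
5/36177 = 5/36177 =0.00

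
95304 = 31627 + 63677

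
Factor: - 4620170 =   -  2^1 * 5^1 * 73^1*6329^1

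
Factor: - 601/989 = - 23^( - 1 )*43^( - 1 )*601^1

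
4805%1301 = 902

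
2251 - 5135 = - 2884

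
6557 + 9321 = 15878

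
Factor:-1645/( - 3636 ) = 2^( - 2)*3^ ( - 2)*5^1 * 7^1*47^1*101^( - 1 )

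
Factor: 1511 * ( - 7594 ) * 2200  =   - 2^4*5^2*11^1*1511^1*3797^1 = - 25243974800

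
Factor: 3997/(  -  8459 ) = - 7^1*11^( - 1) * 571^1*769^(-1) 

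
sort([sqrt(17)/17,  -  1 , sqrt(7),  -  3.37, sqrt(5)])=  [ - 3.37, - 1, sqrt( 17) /17, sqrt (5), sqrt(7 )]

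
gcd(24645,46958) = 53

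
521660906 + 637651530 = 1159312436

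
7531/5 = 1506 + 1/5 = 1506.20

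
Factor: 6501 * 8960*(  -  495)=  -2^8* 3^3*5^2 * 7^1*11^2*197^1 = - 28833235200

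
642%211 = 9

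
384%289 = 95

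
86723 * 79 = 6851117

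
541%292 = 249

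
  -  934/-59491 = 934/59491 = 0.02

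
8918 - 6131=2787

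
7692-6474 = 1218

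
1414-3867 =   -  2453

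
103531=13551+89980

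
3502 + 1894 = 5396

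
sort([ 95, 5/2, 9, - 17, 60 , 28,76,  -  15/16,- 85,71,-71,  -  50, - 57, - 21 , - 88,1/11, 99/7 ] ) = [-88, - 85, - 71, - 57 ,  -  50, - 21, - 17, - 15/16, 1/11, 5/2, 9, 99/7, 28, 60,71  ,  76, 95] 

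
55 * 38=2090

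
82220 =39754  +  42466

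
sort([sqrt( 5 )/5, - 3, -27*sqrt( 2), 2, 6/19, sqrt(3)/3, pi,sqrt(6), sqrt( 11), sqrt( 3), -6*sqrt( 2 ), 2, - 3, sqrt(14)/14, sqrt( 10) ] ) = [ -27 * sqrt( 2), - 6 * sqrt( 2), - 3, - 3, sqrt(14)/14, 6/19, sqrt(5)/5, sqrt( 3)/3, sqrt( 3),2, 2,sqrt( 6 ),  pi , sqrt( 10), sqrt( 11 ) ]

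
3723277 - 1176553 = 2546724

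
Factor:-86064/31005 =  - 28688/10335 = - 2^4*3^ (-1)*5^( -1)*11^1*13^( - 1)*53^ ( - 1)*163^1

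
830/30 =83/3= 27.67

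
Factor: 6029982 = 2^1*3^2*7^1 *47857^1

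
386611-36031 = 350580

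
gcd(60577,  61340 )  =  1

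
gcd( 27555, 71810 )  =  835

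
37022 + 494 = 37516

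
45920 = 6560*7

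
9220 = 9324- 104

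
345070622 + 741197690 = 1086268312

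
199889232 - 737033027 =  - 537143795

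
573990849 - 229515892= 344474957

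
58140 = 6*9690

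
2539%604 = 123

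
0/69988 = 0=0.00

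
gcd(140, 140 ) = 140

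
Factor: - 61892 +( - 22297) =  - 3^1*7^1*19^1 * 211^1=- 84189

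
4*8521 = 34084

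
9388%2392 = 2212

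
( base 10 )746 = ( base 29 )PL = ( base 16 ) 2EA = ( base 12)522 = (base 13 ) 455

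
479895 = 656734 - 176839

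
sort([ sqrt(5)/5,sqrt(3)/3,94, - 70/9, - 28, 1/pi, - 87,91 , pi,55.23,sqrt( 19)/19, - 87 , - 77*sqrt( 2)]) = [ - 77*sqrt( 2 ),- 87 , - 87,-28, - 70/9, sqrt( 19)/19,1/pi, sqrt( 5)/5,sqrt( 3)/3, pi,55.23,91,94 ]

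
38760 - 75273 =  - 36513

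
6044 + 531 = 6575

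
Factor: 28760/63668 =7190/15917  =  2^1*5^1 *11^(  -  1 ) * 719^1*1447^( - 1) 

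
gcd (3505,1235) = 5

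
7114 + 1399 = 8513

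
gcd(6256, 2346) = 782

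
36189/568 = 36189/568 = 63.71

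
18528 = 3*6176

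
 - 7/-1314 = 7/1314=0.01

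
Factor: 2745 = 3^2*5^1*61^1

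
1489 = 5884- 4395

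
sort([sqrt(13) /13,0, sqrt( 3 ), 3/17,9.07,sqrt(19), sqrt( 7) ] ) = [0 , 3/17,sqrt ( 13) /13,sqrt(3 ),sqrt(7 ),  sqrt(19), 9.07 ] 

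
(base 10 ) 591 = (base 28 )L3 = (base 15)296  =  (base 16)24f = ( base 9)726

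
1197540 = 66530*18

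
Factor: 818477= 11^1*37^1*2011^1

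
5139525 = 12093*425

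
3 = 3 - 0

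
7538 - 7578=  - 40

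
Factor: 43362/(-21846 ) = -657/331 = - 3^2 * 73^1*331^( - 1) 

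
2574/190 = 1287/95 =13.55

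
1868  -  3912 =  - 2044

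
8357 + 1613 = 9970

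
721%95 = 56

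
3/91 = 3/91 = 0.03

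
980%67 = 42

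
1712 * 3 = 5136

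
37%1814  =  37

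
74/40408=37/20204  =  0.00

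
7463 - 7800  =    -  337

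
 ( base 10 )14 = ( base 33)e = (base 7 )20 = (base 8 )16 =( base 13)11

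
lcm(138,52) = 3588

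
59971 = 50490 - -9481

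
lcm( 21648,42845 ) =2056560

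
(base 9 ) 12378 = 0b10000010001101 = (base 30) 97N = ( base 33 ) 7lh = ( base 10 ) 8333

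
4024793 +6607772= 10632565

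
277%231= 46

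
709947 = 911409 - 201462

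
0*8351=0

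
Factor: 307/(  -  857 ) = - 307^1*857^(- 1 )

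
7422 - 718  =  6704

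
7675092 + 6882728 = 14557820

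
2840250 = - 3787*( - 750)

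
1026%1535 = 1026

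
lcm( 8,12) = 24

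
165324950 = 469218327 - 303893377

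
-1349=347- 1696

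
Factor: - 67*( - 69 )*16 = 73968 = 2^4*3^1*23^1*67^1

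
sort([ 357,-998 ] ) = [ - 998, 357] 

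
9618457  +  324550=9943007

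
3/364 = 3/364= 0.01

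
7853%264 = 197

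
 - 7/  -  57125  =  7/57125 = 0.00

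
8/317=8/317 = 0.03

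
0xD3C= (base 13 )1708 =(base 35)2qs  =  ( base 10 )3388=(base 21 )7E7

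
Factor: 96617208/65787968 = 12077151/8223496 = 2^(-3)*3^1*47^( - 1 )*21871^( - 1 )*4025717^1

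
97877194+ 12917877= 110795071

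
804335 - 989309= - 184974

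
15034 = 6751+8283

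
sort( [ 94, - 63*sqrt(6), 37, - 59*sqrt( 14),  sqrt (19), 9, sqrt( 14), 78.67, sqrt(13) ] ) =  [ - 59*sqrt( 14), - 63*sqrt(6),sqrt( 13), sqrt(14 ),sqrt(19), 9 , 37,78.67, 94]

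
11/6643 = 11/6643 =0.00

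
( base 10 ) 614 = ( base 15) 2AE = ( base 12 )432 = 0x266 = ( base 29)L5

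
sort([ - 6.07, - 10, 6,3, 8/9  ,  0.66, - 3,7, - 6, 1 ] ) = [ - 10,  -  6.07, - 6, -3, 0.66, 8/9,1, 3,6,7]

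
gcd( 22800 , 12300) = 300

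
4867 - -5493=10360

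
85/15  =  17/3 = 5.67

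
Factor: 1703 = 13^1*131^1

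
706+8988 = 9694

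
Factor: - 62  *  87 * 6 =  - 2^2*3^2 * 29^1*31^1 = - 32364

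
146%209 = 146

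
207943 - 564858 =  - 356915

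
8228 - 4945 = 3283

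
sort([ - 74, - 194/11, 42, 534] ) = [ - 74, - 194/11 , 42, 534]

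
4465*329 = 1468985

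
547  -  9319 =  - 8772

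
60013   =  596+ 59417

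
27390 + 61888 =89278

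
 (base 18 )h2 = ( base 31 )9T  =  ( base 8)464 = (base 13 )1A9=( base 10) 308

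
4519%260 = 99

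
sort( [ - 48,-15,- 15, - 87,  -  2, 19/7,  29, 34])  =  [ - 87, - 48 , - 15 , - 15,-2, 19/7 , 29,34]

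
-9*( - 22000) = 198000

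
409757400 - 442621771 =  - 32864371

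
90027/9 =10003 = 10003.00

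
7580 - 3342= 4238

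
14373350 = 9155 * 1570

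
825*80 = 66000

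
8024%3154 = 1716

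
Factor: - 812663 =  -557^1 * 1459^1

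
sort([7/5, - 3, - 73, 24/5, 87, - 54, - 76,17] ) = [ - 76, - 73,- 54, - 3, 7/5 , 24/5, 17, 87]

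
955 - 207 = 748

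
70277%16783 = 3145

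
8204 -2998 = 5206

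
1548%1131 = 417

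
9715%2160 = 1075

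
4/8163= 4/8163=0.00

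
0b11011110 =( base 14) 11C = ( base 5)1342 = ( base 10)222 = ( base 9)266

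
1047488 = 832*1259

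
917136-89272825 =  - 88355689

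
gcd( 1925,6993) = 7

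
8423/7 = 1203 + 2/7= 1203.29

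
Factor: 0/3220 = 0^1 = 0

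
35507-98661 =-63154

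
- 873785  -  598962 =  - 1472747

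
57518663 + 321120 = 57839783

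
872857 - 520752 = 352105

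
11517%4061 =3395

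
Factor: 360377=277^1*1301^1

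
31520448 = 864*36482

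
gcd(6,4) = 2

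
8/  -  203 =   -  1 + 195/203 = - 0.04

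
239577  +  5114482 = 5354059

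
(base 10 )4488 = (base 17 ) F90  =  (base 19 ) c84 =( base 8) 10610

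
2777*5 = 13885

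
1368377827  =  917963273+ 450414554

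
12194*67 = 816998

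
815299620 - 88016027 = 727283593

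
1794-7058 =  - 5264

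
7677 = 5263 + 2414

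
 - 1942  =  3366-5308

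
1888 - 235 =1653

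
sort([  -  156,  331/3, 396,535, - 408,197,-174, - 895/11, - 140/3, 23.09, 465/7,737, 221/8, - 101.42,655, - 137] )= [ - 408, - 174,- 156 , - 137, - 101.42,-895/11, - 140/3 , 23.09,221/8 , 465/7, 331/3,  197, 396,535,655,  737] 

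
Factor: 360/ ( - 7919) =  - 2^3*3^2 * 5^1 * 7919^( - 1)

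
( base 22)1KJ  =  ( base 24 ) 1F7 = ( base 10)943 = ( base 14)4B5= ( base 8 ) 1657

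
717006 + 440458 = 1157464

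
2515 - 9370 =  - 6855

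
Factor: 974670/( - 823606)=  - 3^1 * 5^1*7^( - 1 )*53^1*89^(  -  1)*613^1 *661^( - 1) = - 487335/411803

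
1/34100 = 1/34100 = 0.00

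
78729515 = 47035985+31693530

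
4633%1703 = 1227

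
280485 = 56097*5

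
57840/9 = 6426 + 2/3   =  6426.67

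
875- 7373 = - 6498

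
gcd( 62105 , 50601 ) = 1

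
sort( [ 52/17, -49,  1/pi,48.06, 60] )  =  [ - 49,1/pi,52/17, 48.06,60 ]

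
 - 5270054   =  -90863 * 58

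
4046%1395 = 1256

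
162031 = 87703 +74328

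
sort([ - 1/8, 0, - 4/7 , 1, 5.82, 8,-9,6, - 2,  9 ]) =[ - 9, - 2, - 4/7, - 1/8, 0, 1,5.82,6,8, 9]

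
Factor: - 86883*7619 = -3^1*  19^1*401^1*28961^1 = -661961577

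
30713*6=184278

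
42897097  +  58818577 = 101715674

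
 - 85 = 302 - 387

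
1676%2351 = 1676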